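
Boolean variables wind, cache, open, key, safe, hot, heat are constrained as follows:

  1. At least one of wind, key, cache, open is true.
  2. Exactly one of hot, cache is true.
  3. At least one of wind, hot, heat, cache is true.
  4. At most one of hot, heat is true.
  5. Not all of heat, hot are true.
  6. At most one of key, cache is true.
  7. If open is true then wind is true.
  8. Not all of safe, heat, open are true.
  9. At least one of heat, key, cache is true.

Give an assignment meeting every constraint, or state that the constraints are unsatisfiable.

wind=T, cache=F, open=F, key=T, safe=F, hot=T, heat=F

  (1) {wind, key, cache, open}: 2 true — at least one ✓
  (2) {hot, cache}: 1 true — exactly one ✓
  (3) {wind, hot, heat, cache}: 2 true — at least one ✓
  (4) {hot, heat}: 1 true — at most one ✓
  (5) {heat, hot}: 1/2 true — not all ✓
  (6) {key, cache}: 1 true — at most one ✓
  (7) open=F ⇒ wind: vacuous ✓
  (8) {safe, heat, open}: 0/3 true — not all ✓
  (9) {heat, key, cache}: 1 true — at least one ✓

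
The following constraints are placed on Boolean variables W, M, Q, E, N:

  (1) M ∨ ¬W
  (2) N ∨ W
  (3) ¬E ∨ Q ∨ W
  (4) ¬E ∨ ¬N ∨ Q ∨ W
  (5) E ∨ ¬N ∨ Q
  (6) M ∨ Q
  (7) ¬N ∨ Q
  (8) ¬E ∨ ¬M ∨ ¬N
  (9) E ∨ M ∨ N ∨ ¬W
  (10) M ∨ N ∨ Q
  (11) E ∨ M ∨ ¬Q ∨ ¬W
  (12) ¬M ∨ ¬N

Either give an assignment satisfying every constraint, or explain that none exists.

W = True; M = True; Q = True; E = False; N = False

Set W = True.
  then (M ∨ ¬W) forces M = True.
  then (¬M ∨ ¬N) forces N = False.
Set Q = True.
Set E = False.
All clauses satisfied.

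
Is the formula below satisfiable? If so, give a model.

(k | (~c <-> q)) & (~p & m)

m: True, p: False, q: True, k: True, c: False

  k | (~c <-> q) = True
    ~c <-> q = True
      ~c = True
  ~p & m = True
    ~p = True
Both conjuncts True, so the formula holds.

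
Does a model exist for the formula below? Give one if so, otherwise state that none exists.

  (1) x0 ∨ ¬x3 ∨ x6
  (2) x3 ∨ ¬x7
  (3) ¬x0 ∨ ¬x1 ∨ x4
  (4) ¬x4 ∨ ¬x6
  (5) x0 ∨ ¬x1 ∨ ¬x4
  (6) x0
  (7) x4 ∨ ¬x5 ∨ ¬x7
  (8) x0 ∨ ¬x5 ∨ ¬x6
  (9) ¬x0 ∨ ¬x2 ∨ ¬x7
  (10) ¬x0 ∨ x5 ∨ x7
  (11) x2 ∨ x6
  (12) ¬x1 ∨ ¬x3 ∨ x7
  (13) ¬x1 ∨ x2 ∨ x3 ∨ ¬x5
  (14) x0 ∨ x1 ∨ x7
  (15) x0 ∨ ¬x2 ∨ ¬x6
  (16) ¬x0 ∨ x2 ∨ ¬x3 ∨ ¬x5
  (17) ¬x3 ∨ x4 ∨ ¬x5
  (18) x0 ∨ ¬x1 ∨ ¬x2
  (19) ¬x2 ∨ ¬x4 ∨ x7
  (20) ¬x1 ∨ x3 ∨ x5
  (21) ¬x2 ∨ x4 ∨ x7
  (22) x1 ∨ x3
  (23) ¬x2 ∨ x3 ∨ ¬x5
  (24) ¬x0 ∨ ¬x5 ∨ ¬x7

Unit clause (x0) forces x0 = True.
Try x1 = True:
  (¬x0 ∨ ¬x1 ∨ x4) forces x4 = True.
  (¬x4 ∨ ¬x6) forces x6 = False.
  (x2 ∨ x6) forces x2 = True.
  (¬x0 ∨ ¬x2 ∨ ¬x7) forces x7 = False.
  clause (¬x2 ∨ ¬x4 ∨ x7) is falsified — backtrack.
So x1 = False.
  then (x1 ∨ x3) forces x3 = True.
Set x2 = False.
  then (x2 ∨ x6) forces x6 = True.
  then (¬x0 ∨ x2 ∨ ¬x3 ∨ ¬x5) forces x5 = False.
  then (¬x4 ∨ ¬x6) forces x4 = False.
  then (¬x0 ∨ x5 ∨ x7) forces x7 = True.
All clauses satisfied.

x0 = True, x1 = False, x2 = False, x3 = True, x4 = False, x5 = False, x6 = True, x7 = True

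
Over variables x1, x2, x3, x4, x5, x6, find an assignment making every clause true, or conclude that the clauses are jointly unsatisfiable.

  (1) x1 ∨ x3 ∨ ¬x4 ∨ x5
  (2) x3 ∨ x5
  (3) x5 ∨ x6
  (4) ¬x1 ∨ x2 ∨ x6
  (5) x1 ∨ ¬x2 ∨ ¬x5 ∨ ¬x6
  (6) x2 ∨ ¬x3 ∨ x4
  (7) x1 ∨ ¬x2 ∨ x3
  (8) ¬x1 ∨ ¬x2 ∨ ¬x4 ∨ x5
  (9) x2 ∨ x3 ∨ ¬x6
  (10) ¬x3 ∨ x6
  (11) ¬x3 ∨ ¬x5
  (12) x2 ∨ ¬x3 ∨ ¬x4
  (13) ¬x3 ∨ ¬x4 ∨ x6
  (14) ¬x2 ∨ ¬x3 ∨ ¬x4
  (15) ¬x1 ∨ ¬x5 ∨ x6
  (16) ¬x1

x1: False, x2: True, x3: True, x4: False, x5: False, x6: True

Unit clause (¬x1) forces x1 = False.
Set x2 = True.
  then (x1 ∨ ¬x2 ∨ x3) forces x3 = True.
  then (¬x3 ∨ x6) forces x6 = True.
  then (¬x3 ∨ ¬x5) forces x5 = False.
  then (¬x2 ∨ ¬x3 ∨ ¬x4) forces x4 = False.
All clauses satisfied.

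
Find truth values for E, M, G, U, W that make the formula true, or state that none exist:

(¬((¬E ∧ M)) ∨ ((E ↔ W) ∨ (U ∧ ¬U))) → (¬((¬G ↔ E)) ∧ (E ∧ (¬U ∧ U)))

E: False, M: True, G: False, U: True, W: True

  (¬((¬E ∧ M)) ∨ ((E ↔ W) ∨ (U ∧ ¬U))) → (¬((¬G ↔ E)) ∧ (E ∧ (¬U ∧ U))) = True
    ¬((¬E ∧ M)) ∨ ((E ↔ W) ∨ (U ∧ ¬U)) = False
      ¬((¬E ∧ M)) = False
        ¬E ∧ M = True
          ¬E = True
      (E ↔ W) ∨ (U ∧ ¬U) = False
        E ↔ W = False
        U ∧ ¬U = False
          ¬U = False
    ¬((¬G ↔ E)) ∧ (E ∧ (¬U ∧ U)) = False
      ¬((¬G ↔ E)) = True
        ¬G ↔ E = False
          ¬G = True
      E ∧ (¬U ∧ U) = False
        ¬U ∧ U = False
          ¬U = False
The formula evaluates to True.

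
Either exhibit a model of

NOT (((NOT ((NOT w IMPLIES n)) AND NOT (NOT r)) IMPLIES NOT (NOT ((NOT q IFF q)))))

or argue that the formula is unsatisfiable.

r = True; n = False; w = False; q = True

  NOT (((NOT ((NOT w IMPLIES n)) AND NOT (NOT r)) IMPLIES NOT (NOT ((NOT q IFF q))))) = True
    (NOT ((NOT w IMPLIES n)) AND NOT (NOT r)) IMPLIES NOT (NOT ((NOT q IFF q))) = False
      NOT ((NOT w IMPLIES n)) AND NOT (NOT r) = True
        NOT ((NOT w IMPLIES n)) = True
          NOT w IMPLIES n = False
            NOT w = True
        NOT (NOT r) = True
          NOT r = False
      NOT (NOT ((NOT q IFF q))) = False
        NOT ((NOT q IFF q)) = True
          NOT q IFF q = False
            NOT q = False
The formula evaluates to True.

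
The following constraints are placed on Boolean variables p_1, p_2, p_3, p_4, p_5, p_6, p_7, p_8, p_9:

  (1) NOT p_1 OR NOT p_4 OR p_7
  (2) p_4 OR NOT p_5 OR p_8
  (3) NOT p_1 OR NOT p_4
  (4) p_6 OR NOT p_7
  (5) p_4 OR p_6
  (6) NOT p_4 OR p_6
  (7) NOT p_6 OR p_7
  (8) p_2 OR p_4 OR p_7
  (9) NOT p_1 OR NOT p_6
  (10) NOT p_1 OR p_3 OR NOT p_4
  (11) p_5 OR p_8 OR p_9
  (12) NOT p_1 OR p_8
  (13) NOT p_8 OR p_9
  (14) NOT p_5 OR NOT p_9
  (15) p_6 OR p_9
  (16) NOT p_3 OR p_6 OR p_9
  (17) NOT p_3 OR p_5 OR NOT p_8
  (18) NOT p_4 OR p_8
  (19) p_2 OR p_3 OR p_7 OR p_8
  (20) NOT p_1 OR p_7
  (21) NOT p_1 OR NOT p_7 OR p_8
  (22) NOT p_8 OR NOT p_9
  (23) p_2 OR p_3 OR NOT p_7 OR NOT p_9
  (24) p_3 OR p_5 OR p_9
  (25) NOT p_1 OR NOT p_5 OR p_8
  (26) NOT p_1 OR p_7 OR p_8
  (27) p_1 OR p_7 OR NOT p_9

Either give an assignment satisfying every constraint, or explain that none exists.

Try p_1 = True:
  (NOT p_1 OR NOT p_4) forces p_4 = False.
  (p_4 OR p_6) forces p_6 = True.
  clause (NOT p_1 OR NOT p_6) is falsified — backtrack.
So p_1 = False.
Set p_2 = True.
Set p_3 = False.
Set p_4 = False.
  then (p_4 OR p_6) forces p_6 = True.
  then (NOT p_6 OR p_7) forces p_7 = True.
Set p_5 = False.
  then (p_3 OR p_5 OR p_9) forces p_9 = True.
  then (NOT p_8 OR NOT p_9) forces p_8 = False.
All clauses satisfied.

p_1: False; p_2: True; p_3: False; p_4: False; p_5: False; p_6: True; p_7: True; p_8: False; p_9: True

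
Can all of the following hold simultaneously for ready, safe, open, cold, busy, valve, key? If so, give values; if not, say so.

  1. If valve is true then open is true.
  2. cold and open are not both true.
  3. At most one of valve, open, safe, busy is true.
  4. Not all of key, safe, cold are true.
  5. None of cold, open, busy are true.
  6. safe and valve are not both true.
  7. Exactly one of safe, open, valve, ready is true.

ready=T; safe=F; open=F; cold=F; busy=F; valve=F; key=T

  (1) valve=F ⇒ open: vacuous ✓
  (2) cold=F, open=F — not both ✓
  (3) {valve, open, safe, busy}: 0 true — at most one ✓
  (4) {key, safe, cold}: 1/3 true — not all ✓
  (5) {cold, open, busy}: 0 true — none ✓
  (6) safe=F, valve=F — not both ✓
  (7) {safe, open, valve, ready}: 1 true — exactly one ✓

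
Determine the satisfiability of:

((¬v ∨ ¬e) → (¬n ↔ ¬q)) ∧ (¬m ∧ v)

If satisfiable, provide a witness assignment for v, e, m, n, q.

v = True, e = True, m = False, n = False, q = True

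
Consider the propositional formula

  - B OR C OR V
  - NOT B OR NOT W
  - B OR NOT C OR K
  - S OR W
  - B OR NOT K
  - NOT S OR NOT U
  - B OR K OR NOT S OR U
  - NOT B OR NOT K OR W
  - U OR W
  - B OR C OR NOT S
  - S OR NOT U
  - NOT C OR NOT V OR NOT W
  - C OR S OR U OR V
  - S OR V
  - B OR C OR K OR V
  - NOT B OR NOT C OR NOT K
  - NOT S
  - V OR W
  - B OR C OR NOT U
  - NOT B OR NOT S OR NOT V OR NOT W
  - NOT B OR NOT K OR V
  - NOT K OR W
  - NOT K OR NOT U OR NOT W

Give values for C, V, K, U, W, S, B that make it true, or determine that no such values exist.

C: False, V: True, K: False, U: False, W: True, S: False, B: False

Unit clause (NOT S) forces S = False.
In (S OR W) only W is left, so W = True.
In (S OR NOT U) only NOT U is left, so U = False.
In (S OR V) only V is left, so V = True.
In (NOT B OR NOT W) only NOT B is left, so B = False.
In (B OR NOT K) only NOT K is left, so K = False.
In (NOT C OR NOT V OR NOT W) only NOT C is left, so C = False.
All clauses satisfied.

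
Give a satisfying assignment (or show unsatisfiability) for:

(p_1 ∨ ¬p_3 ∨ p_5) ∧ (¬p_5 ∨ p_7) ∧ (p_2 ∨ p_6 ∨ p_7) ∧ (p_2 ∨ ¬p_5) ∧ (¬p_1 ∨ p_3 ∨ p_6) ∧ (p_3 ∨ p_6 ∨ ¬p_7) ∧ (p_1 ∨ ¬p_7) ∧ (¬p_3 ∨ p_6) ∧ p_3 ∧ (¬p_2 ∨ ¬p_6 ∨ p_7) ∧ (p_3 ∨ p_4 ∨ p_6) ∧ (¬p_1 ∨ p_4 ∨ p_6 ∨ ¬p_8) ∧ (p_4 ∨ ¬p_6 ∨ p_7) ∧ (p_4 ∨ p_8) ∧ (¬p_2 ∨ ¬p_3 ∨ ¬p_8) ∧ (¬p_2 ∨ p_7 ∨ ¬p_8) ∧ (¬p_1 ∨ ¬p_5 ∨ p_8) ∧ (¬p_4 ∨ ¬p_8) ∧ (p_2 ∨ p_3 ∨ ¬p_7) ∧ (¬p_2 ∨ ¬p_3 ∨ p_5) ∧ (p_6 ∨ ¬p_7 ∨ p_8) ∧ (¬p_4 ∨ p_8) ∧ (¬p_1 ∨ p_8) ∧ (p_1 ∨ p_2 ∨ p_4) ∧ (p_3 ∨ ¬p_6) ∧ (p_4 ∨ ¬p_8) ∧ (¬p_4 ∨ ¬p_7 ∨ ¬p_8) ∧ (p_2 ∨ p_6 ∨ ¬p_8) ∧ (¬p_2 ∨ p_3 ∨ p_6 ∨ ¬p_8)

Unsatisfiable — no assignment works.

Case p_4 = True:
  (p_3) forces p_3 = True.
  (¬p_3 ∨ p_6) forces p_6 = True.
  (¬p_4 ∨ ¬p_8) forces p_8 = False.
  Clause (¬p_4 ∨ p_8) is falsified — contradiction.
Case p_4 = False:
  (p_3) forces p_3 = True.
  (¬p_3 ∨ p_6) forces p_6 = True.
  (p_4 ∨ ¬p_6 ∨ p_7) forces p_7 = True.
  (p_1 ∨ ¬p_7) forces p_1 = True.
  (p_4 ∨ p_8) forces p_8 = True.
  Clause (p_4 ∨ ¬p_8) is falsified — contradiction.
Both cases fail, so the formula is unsatisfiable.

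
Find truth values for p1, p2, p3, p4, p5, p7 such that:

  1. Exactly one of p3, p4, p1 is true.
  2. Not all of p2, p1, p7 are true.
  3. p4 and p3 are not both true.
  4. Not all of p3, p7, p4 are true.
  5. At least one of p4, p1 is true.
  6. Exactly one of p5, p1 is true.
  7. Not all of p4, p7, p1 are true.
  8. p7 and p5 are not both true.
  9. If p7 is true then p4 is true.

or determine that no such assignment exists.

p1=T; p2=T; p3=F; p4=F; p5=F; p7=F

  (1) {p3, p4, p1}: 1 true — exactly one ✓
  (2) {p2, p1, p7}: 2/3 true — not all ✓
  (3) p4=F, p3=F — not both ✓
  (4) {p3, p7, p4}: 0/3 true — not all ✓
  (5) {p4, p1}: 1 true — at least one ✓
  (6) {p5, p1}: 1 true — exactly one ✓
  (7) {p4, p7, p1}: 1/3 true — not all ✓
  (8) p7=F, p5=F — not both ✓
  (9) p7=F ⇒ p4: vacuous ✓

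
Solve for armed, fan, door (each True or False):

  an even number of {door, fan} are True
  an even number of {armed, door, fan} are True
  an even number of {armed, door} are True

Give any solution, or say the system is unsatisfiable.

armed=F, fan=F, door=F

{door, fan}: 0 true → even ✓
{armed, door, fan}: 0 true → even ✓
{armed, door}: 0 true → even ✓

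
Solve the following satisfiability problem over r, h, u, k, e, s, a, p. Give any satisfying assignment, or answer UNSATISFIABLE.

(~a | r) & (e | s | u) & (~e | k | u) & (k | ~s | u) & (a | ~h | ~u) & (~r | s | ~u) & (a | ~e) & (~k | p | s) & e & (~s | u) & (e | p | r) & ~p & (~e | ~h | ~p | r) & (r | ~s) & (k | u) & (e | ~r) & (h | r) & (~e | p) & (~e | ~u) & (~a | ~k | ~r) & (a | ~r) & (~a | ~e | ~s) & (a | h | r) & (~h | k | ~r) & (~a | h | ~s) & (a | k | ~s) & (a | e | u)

Unsatisfiable — no assignment works.

Case p = True:
  Clause (~p) is falsified — contradiction.
Case p = False:
  (e) forces e = True.
  Clause (~e | p) is falsified — contradiction.
Both cases fail, so the formula is unsatisfiable.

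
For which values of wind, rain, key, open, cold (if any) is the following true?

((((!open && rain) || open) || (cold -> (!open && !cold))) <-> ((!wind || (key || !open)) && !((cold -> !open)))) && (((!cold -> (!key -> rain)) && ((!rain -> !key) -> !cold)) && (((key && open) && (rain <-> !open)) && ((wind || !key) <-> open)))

wind: True, rain: False, key: True, open: True, cold: True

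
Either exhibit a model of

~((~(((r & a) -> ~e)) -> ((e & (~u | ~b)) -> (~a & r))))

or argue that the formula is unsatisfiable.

a: True; r: True; b: False; u: True; e: True

  ~((~(((r & a) -> ~e)) -> ((e & (~u | ~b)) -> (~a & r)))) = True
    ~(((r & a) -> ~e)) -> ((e & (~u | ~b)) -> (~a & r)) = False
      ~(((r & a) -> ~e)) = True
        (r & a) -> ~e = False
          r & a = True
          ~e = False
      (e & (~u | ~b)) -> (~a & r) = False
        e & (~u | ~b) = True
          ~u | ~b = True
            ~u = False
            ~b = True
        ~a & r = False
          ~a = False
The formula evaluates to True.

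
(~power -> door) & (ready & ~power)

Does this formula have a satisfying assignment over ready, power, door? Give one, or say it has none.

ready: True; power: False; door: True

  ~power -> door = True
    ~power = True
  ready & ~power = True
    ~power = True
Both conjuncts True, so the formula holds.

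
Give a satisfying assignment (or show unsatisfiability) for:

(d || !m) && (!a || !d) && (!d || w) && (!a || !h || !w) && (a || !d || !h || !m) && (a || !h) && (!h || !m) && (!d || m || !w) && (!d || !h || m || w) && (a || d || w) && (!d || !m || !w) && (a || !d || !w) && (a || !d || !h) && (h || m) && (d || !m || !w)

m = False, h = True, d = False, w = False, a = True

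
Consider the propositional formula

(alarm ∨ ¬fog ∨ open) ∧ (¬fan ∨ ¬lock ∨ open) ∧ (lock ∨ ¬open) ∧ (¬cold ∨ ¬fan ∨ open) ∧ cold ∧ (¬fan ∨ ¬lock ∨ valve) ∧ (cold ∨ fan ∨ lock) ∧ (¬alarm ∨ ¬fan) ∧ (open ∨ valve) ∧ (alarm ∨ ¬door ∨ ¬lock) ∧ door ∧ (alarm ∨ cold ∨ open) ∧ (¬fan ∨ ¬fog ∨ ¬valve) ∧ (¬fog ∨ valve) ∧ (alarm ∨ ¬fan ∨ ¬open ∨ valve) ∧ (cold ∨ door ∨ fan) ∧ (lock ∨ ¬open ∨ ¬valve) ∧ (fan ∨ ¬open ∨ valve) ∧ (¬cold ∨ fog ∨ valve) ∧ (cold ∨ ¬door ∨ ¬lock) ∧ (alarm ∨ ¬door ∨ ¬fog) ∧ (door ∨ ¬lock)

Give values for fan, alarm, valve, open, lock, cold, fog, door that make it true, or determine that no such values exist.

Unit clause (cold) forces cold = True.
Unit clause (door) forces door = True.
Try fan = True:
  (¬cold ∨ ¬fan ∨ open) forces open = True.
  (lock ∨ ¬open) forces lock = True.
  (¬fan ∨ ¬lock ∨ valve) forces valve = True.
  (¬alarm ∨ ¬fan) forces alarm = False.
  clause (alarm ∨ ¬door ∨ ¬lock) is falsified — backtrack.
So fan = False.
Set alarm = True.
Set valve = True.
Set open = False.
Set lock = True.
Set fog = False.
All clauses satisfied.

fan = False, alarm = True, valve = True, open = False, lock = True, cold = True, fog = False, door = True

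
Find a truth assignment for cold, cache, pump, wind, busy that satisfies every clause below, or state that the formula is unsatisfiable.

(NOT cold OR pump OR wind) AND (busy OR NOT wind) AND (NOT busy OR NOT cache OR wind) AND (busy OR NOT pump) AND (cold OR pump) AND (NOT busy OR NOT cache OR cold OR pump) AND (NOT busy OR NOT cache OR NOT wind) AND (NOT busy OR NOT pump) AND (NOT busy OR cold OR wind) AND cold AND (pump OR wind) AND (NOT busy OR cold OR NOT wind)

Unit clause (cold) forces cold = True.
Set cache = False.
Try pump = True:
  (busy OR NOT pump) forces busy = True.
  clause (NOT busy OR NOT pump) is falsified — backtrack.
So pump = False.
  then (NOT cold OR pump OR wind) forces wind = True.
  then (busy OR NOT wind) forces busy = True.
All clauses satisfied.

cold: True, cache: False, pump: False, wind: True, busy: True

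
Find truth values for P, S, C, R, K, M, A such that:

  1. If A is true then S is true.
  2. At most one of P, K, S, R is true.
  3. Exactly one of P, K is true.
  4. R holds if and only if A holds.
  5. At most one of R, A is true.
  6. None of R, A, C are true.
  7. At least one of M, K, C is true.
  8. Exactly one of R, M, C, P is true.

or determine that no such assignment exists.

P = False, S = False, C = False, R = False, K = True, M = True, A = False

  (1) A=F ⇒ S: vacuous ✓
  (2) {P, K, S, R}: 1 true — at most one ✓
  (3) {P, K}: 1 true — exactly one ✓
  (4) R=F, A=F — same ✓
  (5) {R, A}: 0 true — at most one ✓
  (6) {R, A, C}: 0 true — none ✓
  (7) {M, K, C}: 2 true — at least one ✓
  (8) {R, M, C, P}: 1 true — exactly one ✓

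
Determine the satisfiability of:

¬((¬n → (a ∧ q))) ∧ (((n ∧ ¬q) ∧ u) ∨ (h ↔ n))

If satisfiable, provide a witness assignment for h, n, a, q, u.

h: False, n: False, a: False, q: False, u: True

  ¬((¬n → (a ∧ q))) = True
    ¬n → (a ∧ q) = False
      ¬n = True
      a ∧ q = False
  ((n ∧ ¬q) ∧ u) ∨ (h ↔ n) = True
    (n ∧ ¬q) ∧ u = False
      n ∧ ¬q = False
        ¬q = True
    h ↔ n = True
Both conjuncts True, so the formula holds.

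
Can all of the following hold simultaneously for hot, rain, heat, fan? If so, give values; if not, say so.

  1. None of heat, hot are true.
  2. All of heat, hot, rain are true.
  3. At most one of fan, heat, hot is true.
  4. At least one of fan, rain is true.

No satisfying assignment exists.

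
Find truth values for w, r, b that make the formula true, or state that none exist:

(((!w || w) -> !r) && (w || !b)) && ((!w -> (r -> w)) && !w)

w: False, r: False, b: False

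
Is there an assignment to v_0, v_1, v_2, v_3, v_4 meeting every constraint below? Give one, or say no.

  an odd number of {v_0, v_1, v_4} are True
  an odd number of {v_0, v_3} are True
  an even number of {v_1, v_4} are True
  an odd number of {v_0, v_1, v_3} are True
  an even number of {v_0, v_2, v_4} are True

v_0=T; v_1=F; v_2=T; v_3=F; v_4=F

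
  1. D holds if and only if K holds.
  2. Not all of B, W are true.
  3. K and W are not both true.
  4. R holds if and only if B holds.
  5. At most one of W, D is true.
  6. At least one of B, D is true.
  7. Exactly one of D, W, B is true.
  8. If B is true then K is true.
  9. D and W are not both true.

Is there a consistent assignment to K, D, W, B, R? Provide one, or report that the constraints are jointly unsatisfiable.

K: True, D: True, W: False, B: False, R: False

  (1) D=T, K=T — same ✓
  (2) {B, W}: 0/2 true — not all ✓
  (3) K=T, W=F — not both ✓
  (4) R=F, B=F — same ✓
  (5) {W, D}: 1 true — at most one ✓
  (6) {B, D}: 1 true — at least one ✓
  (7) {D, W, B}: 1 true — exactly one ✓
  (8) B=F ⇒ K: vacuous ✓
  (9) D=T, W=F — not both ✓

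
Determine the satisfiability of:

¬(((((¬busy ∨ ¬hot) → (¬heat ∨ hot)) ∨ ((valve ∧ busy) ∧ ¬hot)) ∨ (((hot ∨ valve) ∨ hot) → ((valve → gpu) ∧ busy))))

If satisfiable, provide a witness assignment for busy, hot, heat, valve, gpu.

busy = False; hot = False; heat = True; valve = True; gpu = True

  ¬(((((¬busy ∨ ¬hot) → (¬heat ∨ hot)) ∨ ((valve ∧ busy) ∧ ¬hot)) ∨ (((hot ∨ valve) ∨ hot) → ((valve → gpu) ∧ busy)))) = True
    (((¬busy ∨ ¬hot) → (¬heat ∨ hot)) ∨ ((valve ∧ busy) ∧ ¬hot)) ∨ (((hot ∨ valve) ∨ hot) → ((valve → gpu) ∧ busy)) = False
      ((¬busy ∨ ¬hot) → (¬heat ∨ hot)) ∨ ((valve ∧ busy) ∧ ¬hot) = False
        (¬busy ∨ ¬hot) → (¬heat ∨ hot) = False
          ¬busy ∨ ¬hot = True
            ¬busy = True
            ¬hot = True
          ¬heat ∨ hot = False
            ¬heat = False
        (valve ∧ busy) ∧ ¬hot = False
          valve ∧ busy = False
          ¬hot = True
      ((hot ∨ valve) ∨ hot) → ((valve → gpu) ∧ busy) = False
        (hot ∨ valve) ∨ hot = True
          hot ∨ valve = True
        (valve → gpu) ∧ busy = False
          valve → gpu = True
The formula evaluates to True.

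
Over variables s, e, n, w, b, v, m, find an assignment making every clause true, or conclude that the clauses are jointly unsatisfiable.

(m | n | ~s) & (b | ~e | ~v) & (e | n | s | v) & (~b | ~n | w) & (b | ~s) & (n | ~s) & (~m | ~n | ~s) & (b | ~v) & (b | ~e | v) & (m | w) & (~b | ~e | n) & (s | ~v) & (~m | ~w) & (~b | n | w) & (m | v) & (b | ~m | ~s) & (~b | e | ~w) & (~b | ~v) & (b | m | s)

Set s = False.
  then (s | ~v) forces v = False.
  then (m | v) forces m = True.
  then (~m | ~w) forces w = False.
Try e = True:
  (b | ~e | v) forces b = True.
  (~b | ~n | w) forces n = False.
  clause (~b | ~e | n) is falsified — backtrack.
So e = False.
  then (e | n | s | v) forces n = True.
  then (~b | ~n | w) forces b = False.
All clauses satisfied.

s=F, e=F, n=T, w=F, b=F, v=F, m=T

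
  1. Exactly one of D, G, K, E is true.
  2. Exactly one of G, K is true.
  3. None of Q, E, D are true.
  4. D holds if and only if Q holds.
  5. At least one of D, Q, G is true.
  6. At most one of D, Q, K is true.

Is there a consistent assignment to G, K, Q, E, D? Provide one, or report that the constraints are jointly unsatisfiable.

G=T, K=F, Q=F, E=F, D=F

  (1) {D, G, K, E}: 1 true — exactly one ✓
  (2) {G, K}: 1 true — exactly one ✓
  (3) {Q, E, D}: 0 true — none ✓
  (4) D=F, Q=F — same ✓
  (5) {D, Q, G}: 1 true — at least one ✓
  (6) {D, Q, K}: 0 true — at most one ✓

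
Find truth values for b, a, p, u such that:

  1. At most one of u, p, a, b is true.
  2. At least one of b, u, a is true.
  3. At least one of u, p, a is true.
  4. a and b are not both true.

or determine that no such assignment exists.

b: False, a: True, p: False, u: False

  (1) {u, p, a, b}: 1 true — at most one ✓
  (2) {b, u, a}: 1 true — at least one ✓
  (3) {u, p, a}: 1 true — at least one ✓
  (4) a=T, b=F — not both ✓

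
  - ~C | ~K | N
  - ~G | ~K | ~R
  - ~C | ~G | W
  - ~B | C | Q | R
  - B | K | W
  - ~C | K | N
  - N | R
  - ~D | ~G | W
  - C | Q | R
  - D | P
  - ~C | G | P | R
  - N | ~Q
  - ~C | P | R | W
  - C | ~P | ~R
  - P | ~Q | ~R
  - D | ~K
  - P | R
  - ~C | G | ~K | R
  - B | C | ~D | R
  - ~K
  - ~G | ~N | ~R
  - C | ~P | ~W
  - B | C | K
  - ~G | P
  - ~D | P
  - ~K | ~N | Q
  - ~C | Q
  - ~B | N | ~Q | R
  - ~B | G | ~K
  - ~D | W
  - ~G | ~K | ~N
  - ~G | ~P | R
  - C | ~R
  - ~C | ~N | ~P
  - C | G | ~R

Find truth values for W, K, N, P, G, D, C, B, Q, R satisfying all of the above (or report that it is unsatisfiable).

Unit clause (~K) forces K = False.
Set W = False.
  then (B | K | W) forces B = True.
  then (~D | W) forces D = False.
  then (D | P) forces P = True.
Try N = False:
  (~C | K | N) forces C = False.
  (N | R) forces R = True.
  clause (C | ~P | ~R) is falsified — backtrack.
So N = True.
  then (~C | ~N | ~P) forces C = False.
  then (C | ~P | ~R) forces R = False.
  then (~G | ~P | R) forces G = False.
  then (~B | C | Q | R) forces Q = True.
All clauses satisfied.

W: False; K: False; N: True; P: True; G: False; D: False; C: False; B: True; Q: True; R: False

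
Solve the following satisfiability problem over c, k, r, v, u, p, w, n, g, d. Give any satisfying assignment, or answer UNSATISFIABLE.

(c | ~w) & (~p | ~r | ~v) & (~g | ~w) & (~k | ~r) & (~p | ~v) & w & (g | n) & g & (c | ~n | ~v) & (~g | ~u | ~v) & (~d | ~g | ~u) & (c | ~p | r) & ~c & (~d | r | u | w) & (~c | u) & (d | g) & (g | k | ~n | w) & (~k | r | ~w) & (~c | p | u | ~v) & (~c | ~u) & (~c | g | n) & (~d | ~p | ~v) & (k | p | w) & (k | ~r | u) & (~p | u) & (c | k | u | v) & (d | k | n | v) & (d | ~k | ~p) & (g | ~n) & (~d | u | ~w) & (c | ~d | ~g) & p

Unsatisfiable — no assignment works.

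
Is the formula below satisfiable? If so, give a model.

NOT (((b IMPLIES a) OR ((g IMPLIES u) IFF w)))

u: False; b: True; a: False; g: False; w: False

  NOT (((b IMPLIES a) OR ((g IMPLIES u) IFF w))) = True
    (b IMPLIES a) OR ((g IMPLIES u) IFF w) = False
      b IMPLIES a = False
      (g IMPLIES u) IFF w = False
        g IMPLIES u = True
The formula evaluates to True.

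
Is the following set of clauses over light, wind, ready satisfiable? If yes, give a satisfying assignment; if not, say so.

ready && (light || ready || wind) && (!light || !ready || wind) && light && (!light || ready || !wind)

light=T; wind=T; ready=T

Unit clause (ready) forces ready = True.
Unit clause (light) forces light = True.
In (!light || !ready || wind) only wind is left, so wind = True.
Check each clause:
  (ready): ready holds.
  (light || ready || wind): light holds.
  (!light || !ready || wind): wind holds.
  (light): light holds.
  (!light || ready || !wind): ready holds.
All clauses satisfied.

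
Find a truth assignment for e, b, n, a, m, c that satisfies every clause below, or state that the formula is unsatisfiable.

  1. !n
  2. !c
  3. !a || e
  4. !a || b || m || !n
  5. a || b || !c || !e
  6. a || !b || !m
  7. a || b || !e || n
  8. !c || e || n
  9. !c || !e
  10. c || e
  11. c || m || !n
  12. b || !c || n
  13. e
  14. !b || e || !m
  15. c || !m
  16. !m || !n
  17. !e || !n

Unit clause (!n) forces n = False.
Unit clause (!c) forces c = False.
In (c || e) only e is left, so e = True.
In (c || !m) only !m is left, so m = False.
Set b = True.
Set a = True.
All clauses satisfied.

e = True; b = True; n = False; a = True; m = False; c = False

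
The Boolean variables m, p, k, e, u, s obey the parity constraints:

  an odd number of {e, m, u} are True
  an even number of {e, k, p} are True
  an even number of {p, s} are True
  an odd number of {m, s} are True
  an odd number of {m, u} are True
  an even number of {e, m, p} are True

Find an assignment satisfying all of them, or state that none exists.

Unsatisfiable

Adding constraints 1, 3, 4, 5, 6 mod 2: every variable appears an even number of times on the left, so the left side is 0.
But the right sides sum to 1 (mod 2). 0 ≠ 1 — the system is inconsistent.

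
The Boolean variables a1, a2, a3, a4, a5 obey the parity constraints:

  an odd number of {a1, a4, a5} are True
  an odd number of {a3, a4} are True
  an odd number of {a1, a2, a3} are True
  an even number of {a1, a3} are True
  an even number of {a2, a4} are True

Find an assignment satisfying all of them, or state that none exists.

a1=F, a2=T, a3=F, a4=T, a5=F

{a1, a4, a5}: 1 true → odd ✓
{a3, a4}: 1 true → odd ✓
{a1, a2, a3}: 1 true → odd ✓
{a1, a3}: 0 true → even ✓
{a2, a4}: 2 true → even ✓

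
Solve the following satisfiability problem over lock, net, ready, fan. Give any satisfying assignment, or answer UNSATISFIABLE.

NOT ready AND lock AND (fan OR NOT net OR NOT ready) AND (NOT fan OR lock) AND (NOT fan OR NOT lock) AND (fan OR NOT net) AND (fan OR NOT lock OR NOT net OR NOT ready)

Unit clause (NOT ready) forces ready = False.
Unit clause (lock) forces lock = True.
In (NOT fan OR NOT lock) only NOT fan is left, so fan = False.
In (fan OR NOT net) only NOT net is left, so net = False.
All clauses satisfied.

lock: True; net: False; ready: False; fan: False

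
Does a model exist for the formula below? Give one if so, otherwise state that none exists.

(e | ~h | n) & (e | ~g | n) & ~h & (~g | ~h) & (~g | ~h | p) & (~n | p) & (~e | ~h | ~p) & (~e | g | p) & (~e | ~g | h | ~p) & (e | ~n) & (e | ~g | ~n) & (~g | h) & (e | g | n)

p: True, n: False, e: True, h: False, g: False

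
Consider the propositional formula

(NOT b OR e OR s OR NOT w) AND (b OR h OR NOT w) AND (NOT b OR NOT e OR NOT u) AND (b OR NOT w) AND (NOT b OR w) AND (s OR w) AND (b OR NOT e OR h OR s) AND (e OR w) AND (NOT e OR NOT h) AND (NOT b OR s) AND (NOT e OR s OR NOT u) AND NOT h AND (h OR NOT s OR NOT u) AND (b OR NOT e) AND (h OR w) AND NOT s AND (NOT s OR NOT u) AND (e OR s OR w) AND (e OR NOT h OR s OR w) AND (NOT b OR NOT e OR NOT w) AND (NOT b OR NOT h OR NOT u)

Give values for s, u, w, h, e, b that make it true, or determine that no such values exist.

Case s = True:
  Clause (NOT s) is falsified — contradiction.
Case s = False:
  (s OR w) forces w = True.
  (b OR NOT w) forces b = True.
  Clause (NOT b OR s) is falsified — contradiction.
Both cases fail, so the formula is unsatisfiable.

UNSATISFIABLE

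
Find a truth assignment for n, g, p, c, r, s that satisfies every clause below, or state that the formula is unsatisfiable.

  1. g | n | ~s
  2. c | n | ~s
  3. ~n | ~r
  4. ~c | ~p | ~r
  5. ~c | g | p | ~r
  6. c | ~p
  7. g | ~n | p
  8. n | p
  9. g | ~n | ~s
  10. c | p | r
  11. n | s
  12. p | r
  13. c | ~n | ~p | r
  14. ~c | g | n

n=T, g=F, p=T, c=T, r=F, s=F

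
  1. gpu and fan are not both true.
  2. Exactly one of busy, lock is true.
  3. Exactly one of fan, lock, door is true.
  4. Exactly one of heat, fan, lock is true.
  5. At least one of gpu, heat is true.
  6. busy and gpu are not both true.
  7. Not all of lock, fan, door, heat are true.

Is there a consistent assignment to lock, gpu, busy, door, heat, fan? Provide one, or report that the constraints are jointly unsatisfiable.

lock = False; gpu = False; busy = True; door = True; heat = True; fan = False

  (1) gpu=F, fan=F — not both ✓
  (2) {busy, lock}: 1 true — exactly one ✓
  (3) {fan, lock, door}: 1 true — exactly one ✓
  (4) {heat, fan, lock}: 1 true — exactly one ✓
  (5) {gpu, heat}: 1 true — at least one ✓
  (6) busy=T, gpu=F — not both ✓
  (7) {lock, fan, door, heat}: 2/4 true — not all ✓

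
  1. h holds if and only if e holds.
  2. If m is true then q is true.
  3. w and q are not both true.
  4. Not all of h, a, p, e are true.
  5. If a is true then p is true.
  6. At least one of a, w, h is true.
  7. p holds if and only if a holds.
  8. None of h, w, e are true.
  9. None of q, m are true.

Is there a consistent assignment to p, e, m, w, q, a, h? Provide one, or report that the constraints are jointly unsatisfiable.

p: True; e: False; m: False; w: False; q: False; a: True; h: False

  (1) h=F, e=F — same ✓
  (2) m=F ⇒ q: vacuous ✓
  (3) w=F, q=F — not both ✓
  (4) {h, a, p, e}: 2/4 true — not all ✓
  (5) a=T ⇒ p: T ✓
  (6) {a, w, h}: 1 true — at least one ✓
  (7) p=T, a=T — same ✓
  (8) {h, w, e}: 0 true — none ✓
  (9) {q, m}: 0 true — none ✓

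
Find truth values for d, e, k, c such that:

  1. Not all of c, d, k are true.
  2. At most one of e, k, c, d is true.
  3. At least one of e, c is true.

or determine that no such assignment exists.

d=F, e=F, k=F, c=T

  (1) {c, d, k}: 1/3 true — not all ✓
  (2) {e, k, c, d}: 1 true — at most one ✓
  (3) {e, c}: 1 true — at least one ✓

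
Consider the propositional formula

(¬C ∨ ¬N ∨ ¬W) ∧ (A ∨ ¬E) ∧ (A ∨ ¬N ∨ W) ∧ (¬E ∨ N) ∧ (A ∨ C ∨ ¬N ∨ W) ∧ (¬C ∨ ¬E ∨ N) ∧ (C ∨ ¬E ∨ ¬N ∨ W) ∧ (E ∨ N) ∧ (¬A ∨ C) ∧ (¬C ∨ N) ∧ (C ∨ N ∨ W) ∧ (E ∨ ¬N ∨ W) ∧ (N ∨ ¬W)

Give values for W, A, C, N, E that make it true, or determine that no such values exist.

W = True, A = False, C = False, N = True, E = False

Set W = True.
  then (N ∨ ¬W) forces N = True.
  then (¬C ∨ ¬N ∨ ¬W) forces C = False.
  then (¬A ∨ C) forces A = False.
  then (A ∨ ¬E) forces E = False.
All clauses satisfied.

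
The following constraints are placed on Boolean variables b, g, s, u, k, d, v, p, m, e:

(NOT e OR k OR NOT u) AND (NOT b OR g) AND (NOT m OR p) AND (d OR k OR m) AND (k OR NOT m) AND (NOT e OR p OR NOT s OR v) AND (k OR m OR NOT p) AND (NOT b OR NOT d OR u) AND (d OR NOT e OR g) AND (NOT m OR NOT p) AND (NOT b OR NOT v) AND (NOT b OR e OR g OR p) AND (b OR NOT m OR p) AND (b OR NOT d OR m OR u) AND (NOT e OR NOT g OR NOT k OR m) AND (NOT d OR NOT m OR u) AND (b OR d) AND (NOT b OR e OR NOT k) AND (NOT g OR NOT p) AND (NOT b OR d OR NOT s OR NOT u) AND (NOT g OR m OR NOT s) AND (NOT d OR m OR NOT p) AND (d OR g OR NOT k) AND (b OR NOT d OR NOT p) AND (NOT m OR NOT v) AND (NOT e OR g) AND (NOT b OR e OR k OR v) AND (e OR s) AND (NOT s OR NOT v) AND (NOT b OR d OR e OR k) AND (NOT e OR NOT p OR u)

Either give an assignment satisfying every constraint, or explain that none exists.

b = False; g = False; s = True; u = True; k = False; d = True; v = False; p = False; m = False; e = False

Set b = False.
  then (b OR d) forces d = True.
  then (b OR NOT d OR NOT p) forces p = False.
  then (NOT m OR p) forces m = False.
  then (b OR NOT d OR m OR u) forces u = True.
Set g = False.
  then (NOT e OR g) forces e = False.
  then (e OR s) forces s = True.
  then (NOT s OR NOT v) forces v = False.
Set k = False.
All clauses satisfied.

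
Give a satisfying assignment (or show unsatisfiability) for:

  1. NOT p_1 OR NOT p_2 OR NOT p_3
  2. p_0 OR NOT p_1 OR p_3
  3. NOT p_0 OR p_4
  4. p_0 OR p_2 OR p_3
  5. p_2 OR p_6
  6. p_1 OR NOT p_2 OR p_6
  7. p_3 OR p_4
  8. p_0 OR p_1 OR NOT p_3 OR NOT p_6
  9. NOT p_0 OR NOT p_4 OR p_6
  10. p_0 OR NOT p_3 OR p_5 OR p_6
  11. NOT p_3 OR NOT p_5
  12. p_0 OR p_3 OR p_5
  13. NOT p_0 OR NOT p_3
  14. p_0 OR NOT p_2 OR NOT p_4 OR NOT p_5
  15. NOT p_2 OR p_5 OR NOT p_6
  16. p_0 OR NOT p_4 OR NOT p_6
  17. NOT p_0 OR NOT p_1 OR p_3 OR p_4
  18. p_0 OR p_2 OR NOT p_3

Set p_0 = True.
  then (NOT p_0 OR p_4) forces p_4 = True.
  then (NOT p_0 OR NOT p_4 OR p_6) forces p_6 = True.
  then (NOT p_0 OR NOT p_3) forces p_3 = False.
Set p_1 = False.
Set p_2 = False.
Set p_5 = False.
All clauses satisfied.

p_0 = True; p_1 = False; p_2 = False; p_3 = False; p_4 = True; p_5 = False; p_6 = True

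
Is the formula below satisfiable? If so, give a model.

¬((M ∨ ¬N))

N = True, M = False

  ¬((M ∨ ¬N)) = True
    M ∨ ¬N = False
      ¬N = False
The formula evaluates to True.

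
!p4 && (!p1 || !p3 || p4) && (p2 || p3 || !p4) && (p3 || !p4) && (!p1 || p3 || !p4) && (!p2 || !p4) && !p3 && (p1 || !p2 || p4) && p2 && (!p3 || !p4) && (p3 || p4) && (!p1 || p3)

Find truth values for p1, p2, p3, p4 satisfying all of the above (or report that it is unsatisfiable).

UNSATISFIABLE

Case p3 = True:
  Clause (!p3) is falsified — contradiction.
Case p3 = False:
  (!p4) forces p4 = False.
  Clause (p3 || p4) is falsified — contradiction.
Both cases fail, so the formula is unsatisfiable.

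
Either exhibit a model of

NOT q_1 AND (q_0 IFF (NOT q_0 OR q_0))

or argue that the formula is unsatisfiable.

q_0=T, q_1=F

  NOT q_1 = True
  q_0 IFF (NOT q_0 OR q_0) = True
    NOT q_0 OR q_0 = True
      NOT q_0 = False
Both conjuncts True, so the formula holds.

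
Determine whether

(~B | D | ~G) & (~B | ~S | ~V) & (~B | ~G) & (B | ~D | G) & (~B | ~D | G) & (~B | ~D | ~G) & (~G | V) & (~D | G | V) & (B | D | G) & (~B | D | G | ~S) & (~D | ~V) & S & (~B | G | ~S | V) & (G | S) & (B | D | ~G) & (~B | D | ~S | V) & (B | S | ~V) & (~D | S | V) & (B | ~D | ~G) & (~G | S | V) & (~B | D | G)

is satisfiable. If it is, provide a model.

Case V = True:
  (~D | ~V) forces D = False.
  (S) forces S = True.
  (~B | ~S | ~V) forces B = False.
  (B | D | G) forces G = True.
  Clause (B | D | ~G) is falsified — contradiction.
Case V = False:
  (~G | V) forces G = False.
  (~D | G | V) forces D = False.
  (B | D | G) forces B = True.
  Clause (~B | D | G) is falsified — contradiction.
Both cases fail, so the formula is unsatisfiable.

Unsatisfiable — no assignment works.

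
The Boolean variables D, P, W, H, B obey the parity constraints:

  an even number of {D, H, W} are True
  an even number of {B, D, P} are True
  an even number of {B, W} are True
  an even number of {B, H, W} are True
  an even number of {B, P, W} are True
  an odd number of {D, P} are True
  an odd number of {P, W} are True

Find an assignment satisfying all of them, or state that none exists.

D=T; P=F; W=T; H=F; B=T

{D, H, W}: 2 true → even ✓
{B, D, P}: 2 true → even ✓
{B, W}: 2 true → even ✓
{B, H, W}: 2 true → even ✓
{B, P, W}: 2 true → even ✓
{D, P}: 1 true → odd ✓
{P, W}: 1 true → odd ✓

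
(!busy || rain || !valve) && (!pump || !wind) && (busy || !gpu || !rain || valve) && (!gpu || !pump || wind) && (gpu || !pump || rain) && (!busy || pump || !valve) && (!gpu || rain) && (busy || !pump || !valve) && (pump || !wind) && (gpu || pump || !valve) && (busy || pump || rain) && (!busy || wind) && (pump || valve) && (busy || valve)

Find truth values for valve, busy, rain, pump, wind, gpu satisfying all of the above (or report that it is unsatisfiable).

Set valve = True.
Try busy = True:
  (!busy || rain || !valve) forces rain = True.
  (!busy || pump || !valve) forces pump = True.
  (!pump || !wind) forces wind = False.
  clause (!busy || wind) is falsified — backtrack.
So busy = False.
  then (busy || !pump || !valve) forces pump = False.
  then (pump || !wind) forces wind = False.
  then (gpu || pump || !valve) forces gpu = True.
  then (busy || pump || rain) forces rain = True.
All clauses satisfied.

valve=T, busy=F, rain=T, pump=F, wind=F, gpu=T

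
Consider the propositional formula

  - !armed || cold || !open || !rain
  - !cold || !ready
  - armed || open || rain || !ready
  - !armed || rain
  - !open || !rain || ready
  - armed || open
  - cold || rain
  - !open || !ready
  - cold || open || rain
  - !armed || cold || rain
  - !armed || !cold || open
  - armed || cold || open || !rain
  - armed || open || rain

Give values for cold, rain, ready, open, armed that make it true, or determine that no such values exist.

cold = False; rain = True; ready = False; open = False; armed = True

Set cold = False.
  then (cold || rain) forces rain = True.
Set ready = False.
  then (!open || !rain || ready) forces open = False.
  then (armed || open) forces armed = True.
All clauses satisfied.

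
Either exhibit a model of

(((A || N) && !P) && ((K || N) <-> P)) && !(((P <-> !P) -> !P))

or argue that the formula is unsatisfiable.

The conjunct !(((P <-> !P) -> !P)) is unsatisfiable on its own:
  P=F: evaluates to False.
  P=T: evaluates to False.
So the whole conjunction is unsatisfiable.

Unsatisfiable — no assignment works.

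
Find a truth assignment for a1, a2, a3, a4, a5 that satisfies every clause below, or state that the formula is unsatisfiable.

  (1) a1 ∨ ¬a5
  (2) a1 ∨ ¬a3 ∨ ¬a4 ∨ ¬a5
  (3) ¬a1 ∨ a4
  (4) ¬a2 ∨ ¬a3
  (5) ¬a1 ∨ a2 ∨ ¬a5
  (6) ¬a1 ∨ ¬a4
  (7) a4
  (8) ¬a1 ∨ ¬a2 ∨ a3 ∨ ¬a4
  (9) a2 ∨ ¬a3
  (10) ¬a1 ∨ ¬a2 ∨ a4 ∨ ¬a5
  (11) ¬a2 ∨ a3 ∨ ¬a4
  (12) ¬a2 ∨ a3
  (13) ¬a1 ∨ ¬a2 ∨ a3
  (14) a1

Case a1 = True:
  (¬a1 ∨ a4) forces a4 = True.
  Clause (¬a1 ∨ ¬a4) is falsified — contradiction.
Case a1 = False:
  Clause (a1) is falsified — contradiction.
Both cases fail, so the formula is unsatisfiable.

UNSATISFIABLE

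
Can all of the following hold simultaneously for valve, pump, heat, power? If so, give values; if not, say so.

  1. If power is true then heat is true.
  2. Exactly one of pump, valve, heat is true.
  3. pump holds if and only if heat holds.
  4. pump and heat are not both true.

valve=T, pump=F, heat=F, power=F

  (1) power=F ⇒ heat: vacuous ✓
  (2) {pump, valve, heat}: 1 true — exactly one ✓
  (3) pump=F, heat=F — same ✓
  (4) pump=F, heat=F — not both ✓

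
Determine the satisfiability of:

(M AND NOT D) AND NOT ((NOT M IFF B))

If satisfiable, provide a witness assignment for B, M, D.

B: True, M: True, D: False

  M AND NOT D = True
    NOT D = True
  NOT ((NOT M IFF B)) = True
    NOT M IFF B = False
      NOT M = False
Both conjuncts True, so the formula holds.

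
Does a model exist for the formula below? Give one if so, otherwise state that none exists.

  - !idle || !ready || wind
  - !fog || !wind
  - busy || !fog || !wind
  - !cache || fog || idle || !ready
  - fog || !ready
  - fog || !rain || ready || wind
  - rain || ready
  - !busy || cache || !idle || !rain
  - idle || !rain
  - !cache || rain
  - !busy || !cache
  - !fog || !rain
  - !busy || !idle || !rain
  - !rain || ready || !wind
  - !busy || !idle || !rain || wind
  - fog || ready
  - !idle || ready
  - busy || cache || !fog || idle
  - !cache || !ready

wind=F; fog=T; busy=T; idle=F; cache=F; rain=F; ready=T

Try wind = True:
  (!fog || !wind) forces fog = False.
  (fog || !ready) forces ready = False.
  clause (fog || ready) is falsified — backtrack.
So wind = False.
Set fog = True.
  then (!fog || !rain) forces rain = False.
  then (rain || ready) forces ready = True.
  then (!cache || rain) forces cache = False.
  then (!idle || !ready || wind) forces idle = False.
  then (busy || cache || !fog || idle) forces busy = True.
All clauses satisfied.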